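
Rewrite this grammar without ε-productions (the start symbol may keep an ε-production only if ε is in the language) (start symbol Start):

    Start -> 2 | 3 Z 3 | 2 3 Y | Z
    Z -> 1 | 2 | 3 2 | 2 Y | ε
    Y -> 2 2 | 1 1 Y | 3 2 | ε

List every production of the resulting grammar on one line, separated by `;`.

Start -> 2 | 3 Z 3 | 3 3 | 2 3 Y | 2 3 | Z | ε; Z -> 1 | 2 | 3 2 | 2 Y; Y -> 2 2 | 1 1 Y | 1 1 | 3 2

Nullable set = {Start, Y, Z}.
ε ∈ L(G) since Start is nullable, so keep Start → ε.
Add the nullable-subset variants: Start → 3 Z 3 gives 3 Z 3 | 3 3. Start → 2 3 Y gives 2 3 Y | 2 3. Y → 1 1 Y gives 1 1 Y | 1 1.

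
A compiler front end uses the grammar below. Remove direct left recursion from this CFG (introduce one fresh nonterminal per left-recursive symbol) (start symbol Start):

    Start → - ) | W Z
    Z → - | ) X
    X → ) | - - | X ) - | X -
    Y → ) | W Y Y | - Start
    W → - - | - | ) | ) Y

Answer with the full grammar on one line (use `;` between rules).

Left recursion appears on X.
For X: α = {) -, -}, β = {), - -}. Rewrite as X → β X1 and X1 → α X1 | ε.

Start → - ) | W Z; Z → - | ) X; X → ) X1 | - - X1; Y → ) | W Y Y | - Start; W → - - | - | ) | ) Y; X1 → ) - X1 | - X1 | ε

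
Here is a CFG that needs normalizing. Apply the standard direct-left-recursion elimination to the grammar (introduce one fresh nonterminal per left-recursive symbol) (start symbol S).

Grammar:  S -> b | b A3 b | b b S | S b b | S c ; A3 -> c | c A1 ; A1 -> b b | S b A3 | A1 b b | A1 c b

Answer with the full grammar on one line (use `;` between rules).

S -> b S' | b A3 b S' | b b S S'; A3 -> c | c A1; A1 -> b b A1' | S b A3 A1'; S' -> b b S' | c S' | eps; A1' -> b b A1' | c b A1' | eps

Directly left-recursive nonterminals: S, A1.
For S: α = {b b, c}, β = {b, b A3 b, b b S}. Rewrite as S → β S' and S' → α S' | ε.
For A1: α = {b b, c b}, β = {b b, S b A3}. Rewrite as A1 → β A1' and A1' → α A1' | ε.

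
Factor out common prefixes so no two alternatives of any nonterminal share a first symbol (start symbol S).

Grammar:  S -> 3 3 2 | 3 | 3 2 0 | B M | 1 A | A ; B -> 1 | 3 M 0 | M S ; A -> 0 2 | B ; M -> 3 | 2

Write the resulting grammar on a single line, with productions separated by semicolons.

S has alternatives sharing prefix '3': factor to S → 3 S' with S' → 3 2 | ε | 2 0.

S -> B M | 1 A | A | 3 S'; B -> 1 | 3 M 0 | M S; A -> 0 2 | B; M -> 3 | 2; S' -> 3 2 | ε | 2 0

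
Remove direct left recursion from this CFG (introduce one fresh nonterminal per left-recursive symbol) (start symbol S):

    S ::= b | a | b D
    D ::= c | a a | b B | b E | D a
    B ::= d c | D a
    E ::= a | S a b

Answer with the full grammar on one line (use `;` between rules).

Directly left-recursive nonterminal: D.
For D: α = {a}, β = {c, a a, b B, b E}. Rewrite as D → β D' and D' → α D' | ε.

S ::= b | a | b D; D ::= c D' | a a D' | b B D' | b E D'; B ::= d c | D a; E ::= a | S a b; D' ::= a D' | epsilon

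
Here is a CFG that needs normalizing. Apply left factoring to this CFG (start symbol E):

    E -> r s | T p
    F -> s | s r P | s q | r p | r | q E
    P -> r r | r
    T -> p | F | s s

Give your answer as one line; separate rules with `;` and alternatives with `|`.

E -> r s | T p; F -> q E | s F' | r F''; P -> r P'; T -> p | F | s s; F' -> ε | r P | q; F'' -> p | ε; P' -> r | ε

F has alternatives sharing prefix 's': factor to F → s F' with F' → ε | r P | q.
F has alternatives sharing prefix 'r': factor to F → r F'' with F'' → p | ε.
P has alternatives sharing prefix 'r': factor to P → r P' with P' → r | ε.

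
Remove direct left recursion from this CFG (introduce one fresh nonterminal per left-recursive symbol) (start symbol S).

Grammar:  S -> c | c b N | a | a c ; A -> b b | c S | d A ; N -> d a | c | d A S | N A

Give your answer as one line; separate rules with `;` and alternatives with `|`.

S -> c | c b N | a | a c; A -> b b | c S | d A; N -> d a N' | c N' | d A S N'; N' -> A N' | ε

N is directly left-recursive.
For N: α = {A}, β = {d a, c, d A S}. Rewrite as N → β N' and N' → α N' | ε.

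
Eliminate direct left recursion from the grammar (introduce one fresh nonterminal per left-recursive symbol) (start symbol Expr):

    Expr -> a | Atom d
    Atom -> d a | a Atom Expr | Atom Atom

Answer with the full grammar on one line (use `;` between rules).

Expr -> a | Atom d; Atom -> d a Atom1 | a Atom Expr Atom1; Atom1 -> Atom Atom1 | ε

Left recursion appears on Atom.
For Atom: α = {Atom}, β = {d a, a Atom Expr}. Rewrite as Atom → β Atom1 and Atom1 → α Atom1 | ε.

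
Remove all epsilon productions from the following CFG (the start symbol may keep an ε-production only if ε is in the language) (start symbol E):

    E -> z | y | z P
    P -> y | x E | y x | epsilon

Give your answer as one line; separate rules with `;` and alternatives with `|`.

Nullable set = {P}.
ε ∉ L(G), so no ε-production is kept.

E -> z | y | z P; P -> y | x E | y x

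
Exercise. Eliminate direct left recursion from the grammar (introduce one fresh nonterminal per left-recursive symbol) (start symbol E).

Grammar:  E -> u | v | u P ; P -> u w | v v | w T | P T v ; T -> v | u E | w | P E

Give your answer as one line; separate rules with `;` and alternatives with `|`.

P is directly left-recursive.
For P: α = {T v}, β = {u w, v v, w T}. Rewrite as P → β P' and P' → α P' | ε.

E -> u | v | u P; P -> u w P' | v v P' | w T P'; T -> v | u E | w | P E; P' -> T v P' | epsilon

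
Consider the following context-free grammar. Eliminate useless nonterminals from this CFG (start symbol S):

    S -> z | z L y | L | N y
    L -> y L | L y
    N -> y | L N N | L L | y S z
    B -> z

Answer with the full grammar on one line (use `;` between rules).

S -> z | N y; N -> y | y S z

Generating nonterminals: {B, N, S}.
Reachable from S after that: {N, S}.
Removed useless symbols: {B, L} and every production mentioning them.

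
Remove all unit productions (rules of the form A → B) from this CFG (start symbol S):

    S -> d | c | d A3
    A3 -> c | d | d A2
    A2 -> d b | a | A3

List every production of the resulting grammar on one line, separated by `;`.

S -> d | c | d A3; A3 -> c | d | d A2; A2 -> d b | a | c | d | d A2

Unit pairs: A2 ⇒* {A3}.
For each unit pair (A, B), copy every non-unit production of B to A, then drop all unit productions.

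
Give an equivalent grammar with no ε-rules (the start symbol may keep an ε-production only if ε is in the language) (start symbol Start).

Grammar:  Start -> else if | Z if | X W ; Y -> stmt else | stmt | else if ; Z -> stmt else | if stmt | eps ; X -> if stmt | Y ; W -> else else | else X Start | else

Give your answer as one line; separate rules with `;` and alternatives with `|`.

Nullable set = {Z}.
ε ∉ L(G), so no ε-production is kept.
Add the nullable-subset variants: Start → Z if gives Z if | if.

Start -> else if | Z if | if | X W; Y -> stmt else | stmt | else if; Z -> stmt else | if stmt; X -> if stmt | Y; W -> else else | else X Start | else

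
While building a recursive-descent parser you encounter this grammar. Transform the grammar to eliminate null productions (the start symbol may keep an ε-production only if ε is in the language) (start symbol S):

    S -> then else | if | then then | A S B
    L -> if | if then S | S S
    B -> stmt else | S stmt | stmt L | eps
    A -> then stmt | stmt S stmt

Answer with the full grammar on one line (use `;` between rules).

S -> then else | if | then then | A S B | A S; L -> if | if then S | S S; B -> stmt else | S stmt | stmt L; A -> then stmt | stmt S stmt

Nullable set = {B}.
ε ∉ L(G), so no ε-production is kept.
For each production, add variants omitting each subset of nullable occurrences: S → A S B gives A S B | A S.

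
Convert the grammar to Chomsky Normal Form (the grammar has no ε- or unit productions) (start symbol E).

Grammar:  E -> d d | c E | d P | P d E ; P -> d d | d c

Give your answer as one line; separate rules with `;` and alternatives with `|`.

E -> X1 X1 | X2 E | X1 P | P Y1; P -> X1 X1 | X1 X2; X1 -> d; X2 -> c; Y1 -> X1 E

Introduce a nonterminal for each terminal appearing in a rule of length ≥ 2: X1 → d, X2 → c.
Binarize each right-hand side of length ≥ 3 by chaining fresh nonterminals (Y1, Y2, …): affected rules were E → P X1 E.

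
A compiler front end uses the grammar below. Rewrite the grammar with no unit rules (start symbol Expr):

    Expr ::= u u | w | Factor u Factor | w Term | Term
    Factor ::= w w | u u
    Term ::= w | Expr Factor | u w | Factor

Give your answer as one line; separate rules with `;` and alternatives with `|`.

Unit pairs: Expr ⇒* {Factor, Term}; Term ⇒* {Factor}.
Replace each nonterminal's rules with the union of the non-unit rules of every nonterminal it unit-derives.

Expr ::= w | Expr Factor | u w | w w | u u | Factor u Factor | w Term; Factor ::= w w | u u; Term ::= w | Expr Factor | u w | w w | u u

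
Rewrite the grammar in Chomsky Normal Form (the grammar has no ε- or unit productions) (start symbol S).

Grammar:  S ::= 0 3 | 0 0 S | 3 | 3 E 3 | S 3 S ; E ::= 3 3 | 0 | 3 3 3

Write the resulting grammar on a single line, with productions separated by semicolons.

S ::= X1 X2 | X1 Y1 | 3 | X2 Y2 | S Y3; E ::= X2 X2 | 0 | X2 Y4; X1 ::= 0; X2 ::= 3; Y1 ::= X1 S; Y2 ::= E X2; Y3 ::= X2 S; Y4 ::= X2 X2

Introduce a nonterminal for each terminal appearing in a rule of length ≥ 2: X1 → 0, X2 → 3.
Binarize each right-hand side of length ≥ 3 by chaining fresh nonterminals (Y1, Y2, …): affected rules were S → X1 X1 S; S → X2 E X2; S → S X2 S; E → X2 X2 X2.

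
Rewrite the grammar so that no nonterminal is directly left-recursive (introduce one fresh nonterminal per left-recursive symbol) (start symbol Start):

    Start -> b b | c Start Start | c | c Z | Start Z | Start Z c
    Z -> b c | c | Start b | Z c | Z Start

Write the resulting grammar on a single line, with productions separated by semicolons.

Start -> b b Start1 | c Start Start Start1 | c Start1 | c Z Start1; Z -> b c Z1 | c Z1 | Start b Z1; Start1 -> Z Start1 | Z c Start1 | ε; Z1 -> c Z1 | Start Z1 | ε

Left recursion appears on Start, Z.
For Start: α = {Z, Z c}, β = {b b, c Start Start, c, c Z}. Rewrite as Start → β Start1 and Start1 → α Start1 | ε.
For Z: α = {c, Start}, β = {b c, c, Start b}. Rewrite as Z → β Z1 and Z1 → α Z1 | ε.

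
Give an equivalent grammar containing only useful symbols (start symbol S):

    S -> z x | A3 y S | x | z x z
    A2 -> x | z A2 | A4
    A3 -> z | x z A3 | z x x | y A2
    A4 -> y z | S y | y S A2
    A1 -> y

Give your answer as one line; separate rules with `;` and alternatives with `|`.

Generating nonterminals: {A1, A2, A3, A4, S}.
Reachable from S after that: {A2, A3, A4, S}.
Removed useless symbols: {A1} and every production mentioning them.

S -> z x | A3 y S | x | z x z; A2 -> x | z A2 | A4; A3 -> z | x z A3 | z x x | y A2; A4 -> y z | S y | y S A2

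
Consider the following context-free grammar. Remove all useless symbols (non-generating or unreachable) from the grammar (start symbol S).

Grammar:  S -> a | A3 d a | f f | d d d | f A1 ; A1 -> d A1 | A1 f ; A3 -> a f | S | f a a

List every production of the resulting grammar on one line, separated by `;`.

Generating nonterminals: {A3, S}.
Reachable from S after that: {A3, S}.
Removed useless symbols: {A1} and every production mentioning them.

S -> a | A3 d a | f f | d d d; A3 -> a f | S | f a a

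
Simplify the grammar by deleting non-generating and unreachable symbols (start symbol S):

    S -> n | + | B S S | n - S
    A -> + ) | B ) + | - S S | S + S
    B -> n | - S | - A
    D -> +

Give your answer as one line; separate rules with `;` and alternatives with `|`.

S -> n | + | B S S | n - S; A -> + ) | B ) + | - S S | S + S; B -> n | - S | - A

Generating nonterminals: {A, B, D, S}.
Reachable from S after that: {A, B, S}.
Removed useless symbols: {D} and every production mentioning them.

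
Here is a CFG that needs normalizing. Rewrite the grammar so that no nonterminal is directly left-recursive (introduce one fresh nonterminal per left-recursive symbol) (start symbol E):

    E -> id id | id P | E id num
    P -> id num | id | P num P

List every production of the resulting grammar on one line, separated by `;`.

E -> id id E' | id P E'; P -> id num P' | id P'; E' -> id num E' | eps; P' -> num P P' | eps

Left recursion appears on E, P.
For E: α = {id num}, β = {id id, id P}. Rewrite as E → β E' and E' → α E' | ε.
For P: α = {num P}, β = {id num, id}. Rewrite as P → β P' and P' → α P' | ε.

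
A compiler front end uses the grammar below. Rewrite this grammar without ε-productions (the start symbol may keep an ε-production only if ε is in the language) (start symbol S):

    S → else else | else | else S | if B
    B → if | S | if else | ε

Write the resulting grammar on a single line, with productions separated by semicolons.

S → else else | else | else S | if B | if; B → if | S | if else

Nullable set = {B}.
ε ∉ L(G), so no ε-production is kept.
Add the nullable-subset variants: S → if B gives if B | if.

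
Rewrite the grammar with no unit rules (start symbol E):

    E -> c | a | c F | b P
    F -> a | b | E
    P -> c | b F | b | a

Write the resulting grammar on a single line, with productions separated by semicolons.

Unit pairs: F ⇒* {E}.
Replace each nonterminal's rules with the union of the non-unit rules of every nonterminal it unit-derives.

E -> c | a | c F | b P; F -> c | a | c F | b P | b; P -> c | b F | b | a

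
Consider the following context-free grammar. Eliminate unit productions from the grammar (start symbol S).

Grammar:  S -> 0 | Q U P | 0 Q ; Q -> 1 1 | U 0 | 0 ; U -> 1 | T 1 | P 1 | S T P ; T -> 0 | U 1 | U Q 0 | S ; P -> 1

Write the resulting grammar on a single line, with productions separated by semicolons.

Unit pairs: T ⇒* {S}.
For each unit pair (A, B), copy every non-unit production of B to A, then drop all unit productions.

S -> 0 | Q U P | 0 Q; Q -> 1 1 | U 0 | 0; U -> 1 | T 1 | P 1 | S T P; T -> 0 | Q U P | 0 Q | U 1 | U Q 0; P -> 1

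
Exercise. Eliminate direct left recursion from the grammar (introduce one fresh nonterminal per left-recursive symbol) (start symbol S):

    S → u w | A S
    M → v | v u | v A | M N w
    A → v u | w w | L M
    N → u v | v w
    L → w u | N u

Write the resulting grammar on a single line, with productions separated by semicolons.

Directly left-recursive nonterminal: M.
For M: α = {N w}, β = {v, v u, v A}. Rewrite as M → β M' and M' → α M' | ε.

S → u w | A S; M → v M' | v u M' | v A M'; A → v u | w w | L M; N → u v | v w; L → w u | N u; M' → N w M' | epsilon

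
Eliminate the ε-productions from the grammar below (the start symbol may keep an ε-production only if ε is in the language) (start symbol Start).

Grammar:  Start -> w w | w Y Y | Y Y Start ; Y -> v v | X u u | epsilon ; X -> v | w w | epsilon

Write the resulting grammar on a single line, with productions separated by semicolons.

Nullable set = {X, Y}.
ε ∉ L(G), so no ε-production is kept.
For each production, add variants omitting each subset of nullable occurrences: Start → w Y Y gives w Y Y | w Y | w. Start → Y Y Start gives Y Y Start | Y Start. Y → X u u gives X u u | u u.

Start -> w w | w Y Y | w Y | w | Y Y Start | Y Start; Y -> v v | X u u | u u; X -> v | w w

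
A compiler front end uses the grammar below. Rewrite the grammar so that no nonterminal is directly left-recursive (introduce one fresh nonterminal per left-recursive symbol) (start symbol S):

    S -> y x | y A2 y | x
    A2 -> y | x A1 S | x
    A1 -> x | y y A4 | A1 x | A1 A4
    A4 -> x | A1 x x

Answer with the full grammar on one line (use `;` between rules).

S -> y x | y A2 y | x; A2 -> y | x A1 S | x; A1 -> x A1' | y y A4 A1'; A4 -> x | A1 x x; A1' -> x A1' | A4 A1' | ε

A1 is directly left-recursive.
For A1: α = {x, A4}, β = {x, y y A4}. Rewrite as A1 → β A1' and A1' → α A1' | ε.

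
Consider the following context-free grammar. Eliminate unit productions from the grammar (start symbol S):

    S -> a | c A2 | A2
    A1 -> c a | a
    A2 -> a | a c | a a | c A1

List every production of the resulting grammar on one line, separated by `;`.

S -> a | a c | a a | c A1 | c A2; A1 -> c a | a; A2 -> a | a c | a a | c A1

Unit pairs: S ⇒* {A2}.
Replace each nonterminal's rules with the union of the non-unit rules of every nonterminal it unit-derives.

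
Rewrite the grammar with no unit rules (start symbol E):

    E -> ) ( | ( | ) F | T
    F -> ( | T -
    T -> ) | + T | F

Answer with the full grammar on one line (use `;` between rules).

E -> ) ( | ( | ) F | T - | ) | + T; F -> ( | T -; T -> ( | T - | ) | + T

Unit pairs: E ⇒* {F, T}; T ⇒* {F}.
Replace each nonterminal's rules with the union of the non-unit rules of every nonterminal it unit-derives.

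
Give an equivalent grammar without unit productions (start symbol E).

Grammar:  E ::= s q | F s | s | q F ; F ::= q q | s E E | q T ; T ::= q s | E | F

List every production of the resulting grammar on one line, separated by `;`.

E ::= s q | F s | s | q F; F ::= q q | s E E | q T; T ::= s q | F s | s | q F | q q | s E E | q T | q s

Unit pairs: T ⇒* {E, F}.
Replace each nonterminal's rules with the union of the non-unit rules of every nonterminal it unit-derives.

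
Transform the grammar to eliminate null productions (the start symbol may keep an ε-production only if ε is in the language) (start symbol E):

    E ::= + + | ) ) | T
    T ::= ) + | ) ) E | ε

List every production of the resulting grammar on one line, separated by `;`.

E ::= + + | ) ) | T | ε; T ::= ) + | ) ) E | ) )

The nullable symbols are {E, T}.
ε ∈ L(G) since E is nullable, so keep E → ε.
Add the nullable-subset variants: T → ) ) E gives ) ) E | ) ).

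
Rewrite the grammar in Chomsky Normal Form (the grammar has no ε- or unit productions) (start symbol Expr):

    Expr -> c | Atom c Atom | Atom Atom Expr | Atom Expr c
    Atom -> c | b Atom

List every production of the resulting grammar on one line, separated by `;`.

Expr -> c | Atom Y1 | Atom Y2 | Atom Y3; Atom -> c | X2 Atom; X1 -> c; X2 -> b; Y1 -> X1 Atom; Y2 -> Atom Expr; Y3 -> Expr X1

Introduce a nonterminal for each terminal appearing in a rule of length ≥ 2: X1 → c, X2 → b.
Binarize each right-hand side of length ≥ 3 by chaining fresh nonterminals (Y1, Y2, …): affected rules were Expr → Atom X1 Atom; Expr → Atom Atom Expr; Expr → Atom Expr X1.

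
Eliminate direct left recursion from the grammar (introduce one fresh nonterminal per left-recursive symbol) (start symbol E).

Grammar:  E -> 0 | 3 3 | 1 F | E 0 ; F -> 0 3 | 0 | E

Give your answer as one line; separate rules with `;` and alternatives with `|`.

Left recursion appears on E.
For E: α = {0}, β = {0, 3 3, 1 F}. Rewrite as E → β E' and E' → α E' | ε.

E -> 0 E' | 3 3 E' | 1 F E'; F -> 0 3 | 0 | E; E' -> 0 E' | ε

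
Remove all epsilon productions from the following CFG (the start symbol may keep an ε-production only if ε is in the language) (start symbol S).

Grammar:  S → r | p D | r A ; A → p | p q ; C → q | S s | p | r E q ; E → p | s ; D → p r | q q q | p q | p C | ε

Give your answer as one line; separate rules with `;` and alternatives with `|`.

S → r | p D | p | r A; A → p | p q; C → q | S s | p | r E q; E → p | s; D → p r | q q q | p q | p C

The nullable symbols are {D}.
ε ∉ L(G), so no ε-production is kept.
Add the nullable-subset variants: S → p D gives p D | p.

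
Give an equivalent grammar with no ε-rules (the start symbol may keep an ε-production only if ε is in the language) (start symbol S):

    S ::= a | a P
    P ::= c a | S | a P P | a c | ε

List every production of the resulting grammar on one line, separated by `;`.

S ::= a | a P; P ::= c a | S | a P P | a P | a | a c

Nullable nonterminals: {P}.
ε ∉ L(G), so no ε-production is kept.
Add the nullable-subset variants: P → a P P gives a P P | a P | a.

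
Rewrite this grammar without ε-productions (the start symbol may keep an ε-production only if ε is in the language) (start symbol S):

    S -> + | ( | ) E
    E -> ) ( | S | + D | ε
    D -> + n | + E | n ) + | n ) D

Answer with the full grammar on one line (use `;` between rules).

S -> + | ( | ) E | ); E -> ) ( | S | + D; D -> + n | + E | + | n ) + | n ) D

The nullable symbols are {E}.
ε ∉ L(G), so no ε-production is kept.
For each production, add variants omitting each subset of nullable occurrences: S → ) E gives ) E | ). D → + E gives + E | +.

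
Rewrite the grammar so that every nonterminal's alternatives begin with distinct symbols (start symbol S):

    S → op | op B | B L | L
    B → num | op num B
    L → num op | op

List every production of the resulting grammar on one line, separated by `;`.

S → B L | L | op S'; B → num | op num B; L → num op | op; S' → ε | B

S has alternatives sharing prefix 'op': factor to S → op S' with S' → ε | B.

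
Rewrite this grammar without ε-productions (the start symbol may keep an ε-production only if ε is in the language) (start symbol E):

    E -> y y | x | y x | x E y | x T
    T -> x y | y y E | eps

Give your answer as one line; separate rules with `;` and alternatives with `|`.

E -> y y | x | y x | x E y | x T; T -> x y | y y E

Nullable set = {T}.
ε ∉ L(G), so no ε-production is kept.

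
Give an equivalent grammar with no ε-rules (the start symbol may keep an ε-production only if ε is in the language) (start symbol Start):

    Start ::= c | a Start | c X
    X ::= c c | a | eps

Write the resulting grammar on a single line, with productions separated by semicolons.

Start ::= c | a Start | c X; X ::= c c | a

Nullable set = {X}.
ε ∉ L(G), so no ε-production is kept.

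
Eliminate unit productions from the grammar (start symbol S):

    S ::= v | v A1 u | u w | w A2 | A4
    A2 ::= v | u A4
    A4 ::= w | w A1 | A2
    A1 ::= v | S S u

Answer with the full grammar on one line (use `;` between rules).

S ::= w | w A1 | v | u A4 | v A1 u | u w | w A2; A2 ::= v | u A4; A4 ::= w | w A1 | v | u A4; A1 ::= v | S S u

Unit pairs: A4 ⇒* {A2}; S ⇒* {A2, A4}.
For each unit pair (A, B), copy every non-unit production of B to A, then drop all unit productions.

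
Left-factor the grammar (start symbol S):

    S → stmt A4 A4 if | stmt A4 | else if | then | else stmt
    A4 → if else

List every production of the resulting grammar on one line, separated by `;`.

S → then | stmt A4 S' | else S''; A4 → if else; S' → A4 if | ε; S'' → if | stmt

S has alternatives sharing prefix 'stmt A4': factor to S → stmt A4 S' with S' → A4 if | ε.
S has alternatives sharing prefix 'else': factor to S → else S'' with S'' → if | stmt.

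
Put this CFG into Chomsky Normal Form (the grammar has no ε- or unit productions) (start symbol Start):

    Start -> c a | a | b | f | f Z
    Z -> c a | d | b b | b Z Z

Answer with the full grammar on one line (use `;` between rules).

Introduce a nonterminal for each terminal appearing in a rule of length ≥ 2: X1 → c, X2 → a, X3 → f, X4 → b.
Binarize each right-hand side of length ≥ 3 by chaining fresh nonterminals (Y1, Y2, …): affected rules were Z → X4 Z Z.

Start -> X1 X2 | a | b | f | X3 Z; Z -> X1 X2 | d | X4 X4 | X4 Y1; X1 -> c; X2 -> a; X3 -> f; X4 -> b; Y1 -> Z Z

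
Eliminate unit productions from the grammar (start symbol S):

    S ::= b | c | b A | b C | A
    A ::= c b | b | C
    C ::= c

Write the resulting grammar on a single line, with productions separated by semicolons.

S ::= c | b | b A | b C | c b; A ::= c | c b | b; C ::= c

Unit pairs: A ⇒* {C}; S ⇒* {A, C}.
For every A with A ⇒* B via unit rules, add B's non-unit alternatives to A; then delete every rule of the form X → Y.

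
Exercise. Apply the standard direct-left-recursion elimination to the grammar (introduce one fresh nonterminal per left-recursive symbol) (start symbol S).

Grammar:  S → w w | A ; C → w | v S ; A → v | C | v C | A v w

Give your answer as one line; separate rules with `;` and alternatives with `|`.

Left recursion appears on A.
For A: α = {v w}, β = {v, C, v C}. Rewrite as A → β A' and A' → α A' | ε.

S → w w | A; C → w | v S; A → v A' | C A' | v C A'; A' → v w A' | ε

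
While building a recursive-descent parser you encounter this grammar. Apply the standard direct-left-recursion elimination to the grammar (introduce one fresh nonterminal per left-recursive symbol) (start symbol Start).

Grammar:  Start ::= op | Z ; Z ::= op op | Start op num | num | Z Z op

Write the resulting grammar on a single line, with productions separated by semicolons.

Z is directly left-recursive.
For Z: α = {Z op}, β = {op op, Start op num, num}. Rewrite as Z → β Z1 and Z1 → α Z1 | ε.

Start ::= op | Z; Z ::= op op Z1 | Start op num Z1 | num Z1; Z1 ::= Z op Z1 | ε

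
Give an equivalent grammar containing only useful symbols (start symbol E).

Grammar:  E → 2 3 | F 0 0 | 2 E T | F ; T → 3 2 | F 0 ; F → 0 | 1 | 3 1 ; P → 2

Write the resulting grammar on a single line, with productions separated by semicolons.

Generating nonterminals: {E, F, P, T}.
Reachable from E after that: {E, F, T}.
Removed useless symbols: {P} and every production mentioning them.

E → 2 3 | F 0 0 | 2 E T | F; T → 3 2 | F 0; F → 0 | 1 | 3 1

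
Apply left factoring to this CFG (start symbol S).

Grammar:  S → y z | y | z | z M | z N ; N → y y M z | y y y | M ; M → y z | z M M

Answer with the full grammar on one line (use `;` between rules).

S has alternatives sharing prefix 'z': factor to S → z S' with S' → ε | M | N.
S has alternatives sharing prefix 'y': factor to S → y S'' with S'' → z | ε.
N has alternatives sharing prefix 'y y': factor to N → y y N' with N' → M z | y.

S → z S' | y S''; N → M | y y N'; M → y z | z M M; S' → ε | M | N; S'' → z | ε; N' → M z | y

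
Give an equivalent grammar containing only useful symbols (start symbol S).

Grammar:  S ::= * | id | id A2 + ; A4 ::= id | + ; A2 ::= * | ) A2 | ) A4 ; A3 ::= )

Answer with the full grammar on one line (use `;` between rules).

Generating nonterminals: {A2, A3, A4, S}.
Reachable from S after that: {A2, A4, S}.
Removed useless symbols: {A3} and every production mentioning them.

S ::= * | id | id A2 +; A4 ::= id | +; A2 ::= * | ) A2 | ) A4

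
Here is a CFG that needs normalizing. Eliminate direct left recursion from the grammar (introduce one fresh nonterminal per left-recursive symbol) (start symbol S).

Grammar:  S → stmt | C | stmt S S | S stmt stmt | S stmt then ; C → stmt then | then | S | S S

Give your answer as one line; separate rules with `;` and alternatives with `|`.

Directly left-recursive nonterminal: S.
For S: α = {stmt stmt, stmt then}, β = {stmt, C, stmt S S}. Rewrite as S → β S' and S' → α S' | ε.

S → stmt S' | C S' | stmt S S S'; C → stmt then | then | S | S S; S' → stmt stmt S' | stmt then S' | ε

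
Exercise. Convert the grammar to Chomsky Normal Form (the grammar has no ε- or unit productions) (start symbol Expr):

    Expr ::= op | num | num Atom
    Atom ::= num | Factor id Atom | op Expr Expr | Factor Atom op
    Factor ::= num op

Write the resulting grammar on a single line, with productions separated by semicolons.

Introduce a nonterminal for each terminal appearing in a rule of length ≥ 2: X1 → num, X2 → id, X3 → op.
Binarize each right-hand side of length ≥ 3 by chaining fresh nonterminals (Y1, Y2, …): affected rules were Atom → Factor X2 Atom; Atom → X3 Expr Expr; Atom → Factor Atom X3.

Expr ::= op | num | X1 Atom; Atom ::= num | Factor Y1 | X3 Y2 | Factor Y3; Factor ::= X1 X3; X1 ::= num; X2 ::= id; X3 ::= op; Y1 ::= X2 Atom; Y2 ::= Expr Expr; Y3 ::= Atom X3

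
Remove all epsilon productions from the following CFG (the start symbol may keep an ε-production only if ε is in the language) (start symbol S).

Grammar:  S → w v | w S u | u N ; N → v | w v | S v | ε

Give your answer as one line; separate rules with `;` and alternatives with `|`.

Nullable nonterminals: {N}.
ε ∉ L(G), so no ε-production is kept.
Expand every rule over subsets of its nullable positions: S → u N gives u N | u.

S → w v | w S u | u N | u; N → v | w v | S v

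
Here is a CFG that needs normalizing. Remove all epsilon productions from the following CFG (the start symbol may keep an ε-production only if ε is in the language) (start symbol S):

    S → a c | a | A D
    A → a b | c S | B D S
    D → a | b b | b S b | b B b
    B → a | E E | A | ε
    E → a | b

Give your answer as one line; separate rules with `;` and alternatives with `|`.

S → a c | a | A D; A → a b | c S | B D S | D S; D → a | b b | b S b | b B b; B → a | E E | A; E → a | b

The nullable symbols are {B}.
ε ∉ L(G), so no ε-production is kept.
Expand every rule over subsets of its nullable positions: A → B D S gives B D S | D S.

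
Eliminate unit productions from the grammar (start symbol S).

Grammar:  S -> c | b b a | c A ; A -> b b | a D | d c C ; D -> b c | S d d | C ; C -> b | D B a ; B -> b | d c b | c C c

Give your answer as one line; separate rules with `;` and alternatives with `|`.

S -> c | b b a | c A; A -> b b | a D | d c C; D -> b | D B a | b c | S d d; C -> b | D B a; B -> b | d c b | c C c

Unit pairs: D ⇒* {C}.
Replace each nonterminal's rules with the union of the non-unit rules of every nonterminal it unit-derives.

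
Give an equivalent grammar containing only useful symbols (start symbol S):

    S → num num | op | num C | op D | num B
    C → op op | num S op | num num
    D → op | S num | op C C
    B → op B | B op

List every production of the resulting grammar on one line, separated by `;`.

S → num num | op | num C | op D; C → op op | num S op | num num; D → op | S num | op C C

Generating nonterminals: {C, D, S}.
Reachable from S after that: {C, D, S}.
Removed useless symbols: {B} and every production mentioning them.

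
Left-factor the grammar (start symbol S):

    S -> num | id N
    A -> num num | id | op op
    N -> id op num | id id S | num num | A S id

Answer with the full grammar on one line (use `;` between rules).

S -> num | id N; A -> num num | id | op op; N -> num num | A S id | id N'; N' -> op num | id S

N has alternatives sharing prefix 'id': factor to N → id N' with N' → op num | id S.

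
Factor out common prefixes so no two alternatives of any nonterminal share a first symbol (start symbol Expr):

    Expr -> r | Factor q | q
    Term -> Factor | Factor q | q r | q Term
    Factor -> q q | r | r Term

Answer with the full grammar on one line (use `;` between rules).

Term has alternatives sharing prefix 'Factor': factor to Term → Factor Term1 with Term1 → ε | q.
Term has alternatives sharing prefix 'q': factor to Term → q Term2 with Term2 → r | Term.
Factor has alternatives sharing prefix 'r': factor to Factor → r Factor1 with Factor1 → ε | Term.

Expr -> r | Factor q | q; Term -> Factor Term1 | q Term2; Factor -> q q | r Factor1; Term1 -> ε | q; Term2 -> r | Term; Factor1 -> ε | Term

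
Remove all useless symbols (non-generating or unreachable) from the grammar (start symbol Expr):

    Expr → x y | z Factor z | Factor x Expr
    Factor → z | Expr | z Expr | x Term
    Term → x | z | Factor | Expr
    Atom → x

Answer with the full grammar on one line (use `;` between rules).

Expr → x y | z Factor z | Factor x Expr; Factor → z | Expr | z Expr | x Term; Term → x | z | Factor | Expr

Generating nonterminals: {Atom, Expr, Factor, Term}.
Reachable from Expr after that: {Expr, Factor, Term}.
Removed useless symbols: {Atom} and every production mentioning them.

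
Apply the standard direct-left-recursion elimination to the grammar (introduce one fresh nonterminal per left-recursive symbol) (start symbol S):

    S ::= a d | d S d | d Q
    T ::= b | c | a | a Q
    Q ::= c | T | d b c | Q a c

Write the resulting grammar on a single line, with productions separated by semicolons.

S ::= a d | d S d | d Q; T ::= b | c | a | a Q; Q ::= c Q' | T Q' | d b c Q'; Q' ::= a c Q' | ε

Directly left-recursive nonterminal: Q.
For Q: α = {a c}, β = {c, T, d b c}. Rewrite as Q → β Q' and Q' → α Q' | ε.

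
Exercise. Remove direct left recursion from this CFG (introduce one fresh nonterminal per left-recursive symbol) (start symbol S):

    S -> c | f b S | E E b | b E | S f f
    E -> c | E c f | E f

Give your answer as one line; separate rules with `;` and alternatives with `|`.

Left recursion appears on S, E.
For S: α = {f f}, β = {c, f b S, E E b, b E}. Rewrite as S → β S' and S' → α S' | ε.
For E: α = {c f, f}, β = {c}. Rewrite as E → β E' and E' → α E' | ε.

S -> c S' | f b S S' | E E b S' | b E S'; E -> c E'; S' -> f f S' | ε; E' -> c f E' | f E' | ε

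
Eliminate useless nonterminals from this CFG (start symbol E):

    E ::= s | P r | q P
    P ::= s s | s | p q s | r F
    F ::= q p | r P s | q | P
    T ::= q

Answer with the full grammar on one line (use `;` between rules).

Generating nonterminals: {E, F, P, T}.
Reachable from E after that: {E, F, P}.
Removed useless symbols: {T} and every production mentioning them.

E ::= s | P r | q P; P ::= s s | s | p q s | r F; F ::= q p | r P s | q | P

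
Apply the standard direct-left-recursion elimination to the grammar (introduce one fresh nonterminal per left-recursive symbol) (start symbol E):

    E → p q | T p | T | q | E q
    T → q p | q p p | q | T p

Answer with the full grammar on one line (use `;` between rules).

E → p q E' | T p E' | T E' | q E'; T → q p T' | q p p T' | q T'; E' → q E' | epsilon; T' → p T' | epsilon

E, T are directly left-recursive.
For E: α = {q}, β = {p q, T p, T, q}. Rewrite as E → β E' and E' → α E' | ε.
For T: α = {p}, β = {q p, q p p, q}. Rewrite as T → β T' and T' → α T' | ε.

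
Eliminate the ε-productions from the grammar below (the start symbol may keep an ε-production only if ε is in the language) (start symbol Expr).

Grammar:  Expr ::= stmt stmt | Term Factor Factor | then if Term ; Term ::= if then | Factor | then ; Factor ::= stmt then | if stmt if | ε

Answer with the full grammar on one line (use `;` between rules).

Expr ::= stmt stmt | Term Factor Factor | Term Factor | Term | Factor Factor | Factor | then if Term | then if | ε; Term ::= if then | Factor | then; Factor ::= stmt then | if stmt if

Nullable nonterminals: {Expr, Factor, Term}.
ε ∈ L(G) since Expr is nullable, so keep Expr → ε.
For each production, add variants omitting each subset of nullable occurrences: Expr → Term Factor Factor gives Term Factor Factor | Term Factor | Term | Factor Factor | Factor. Expr → then if Term gives then if Term | then if.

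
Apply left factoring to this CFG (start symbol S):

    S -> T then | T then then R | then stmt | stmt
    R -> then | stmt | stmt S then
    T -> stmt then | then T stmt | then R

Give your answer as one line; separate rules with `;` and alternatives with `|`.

S -> then stmt | stmt | T then S'; R -> then | stmt R'; T -> stmt then | then T'; S' -> ε | then R; R' -> ε | S then; T' -> T stmt | R

S has alternatives sharing prefix 'T then': factor to S → T then S' with S' → ε | then R.
R has alternatives sharing prefix 'stmt': factor to R → stmt R' with R' → ε | S then.
T has alternatives sharing prefix 'then': factor to T → then T' with T' → T stmt | R.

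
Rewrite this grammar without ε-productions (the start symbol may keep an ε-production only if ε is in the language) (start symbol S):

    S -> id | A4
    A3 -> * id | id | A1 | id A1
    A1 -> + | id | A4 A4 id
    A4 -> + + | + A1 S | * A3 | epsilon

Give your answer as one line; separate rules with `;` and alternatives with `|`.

The nullable symbols are {A4, S}.
ε ∈ L(G) since S is nullable, so keep S → ε.
Expand every rule over subsets of its nullable positions: A1 → A4 A4 id gives A4 A4 id | A4 id. A4 → + A1 S gives + A1 S | + A1.

S -> id | A4 | ε; A3 -> * id | id | A1 | id A1; A1 -> + | id | A4 A4 id | A4 id; A4 -> + + | + A1 S | + A1 | * A3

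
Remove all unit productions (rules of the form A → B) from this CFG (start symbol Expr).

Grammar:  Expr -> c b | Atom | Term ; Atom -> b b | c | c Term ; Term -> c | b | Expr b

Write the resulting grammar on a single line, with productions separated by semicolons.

Expr -> c | b | Expr b | b b | c Term | c b; Atom -> b b | c | c Term; Term -> c | b | Expr b

Unit pairs: Expr ⇒* {Atom, Term}.
For each unit pair (A, B), copy every non-unit production of B to A, then drop all unit productions.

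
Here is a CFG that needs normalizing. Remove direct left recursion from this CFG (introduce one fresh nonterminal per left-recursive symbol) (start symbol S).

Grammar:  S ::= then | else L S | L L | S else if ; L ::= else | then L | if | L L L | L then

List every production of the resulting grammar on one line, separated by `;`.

S ::= then S' | else L S S' | L L S'; L ::= else L' | then L L' | if L'; S' ::= else if S' | ε; L' ::= L L L' | then L' | ε

S, L are directly left-recursive.
For S: α = {else if}, β = {then, else L S, L L}. Rewrite as S → β S' and S' → α S' | ε.
For L: α = {L L, then}, β = {else, then L, if}. Rewrite as L → β L' and L' → α L' | ε.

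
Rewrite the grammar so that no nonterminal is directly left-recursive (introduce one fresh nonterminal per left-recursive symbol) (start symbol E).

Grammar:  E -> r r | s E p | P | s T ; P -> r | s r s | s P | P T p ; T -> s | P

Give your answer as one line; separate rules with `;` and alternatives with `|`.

Directly left-recursive nonterminal: P.
For P: α = {T p}, β = {r, s r s, s P}. Rewrite as P → β P' and P' → α P' | ε.

E -> r r | s E p | P | s T; P -> r P' | s r s P' | s P P'; T -> s | P; P' -> T p P' | ε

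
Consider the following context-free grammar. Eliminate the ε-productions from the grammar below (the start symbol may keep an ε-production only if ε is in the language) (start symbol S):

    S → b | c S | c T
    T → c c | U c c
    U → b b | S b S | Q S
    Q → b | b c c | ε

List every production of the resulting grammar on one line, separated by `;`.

S → b | c S | c T; T → c c | U c c; U → b b | S b S | Q S | S; Q → b | b c c

The nullable symbols are {Q}.
ε ∉ L(G), so no ε-production is kept.
Add the nullable-subset variants: U → Q S gives Q S | S.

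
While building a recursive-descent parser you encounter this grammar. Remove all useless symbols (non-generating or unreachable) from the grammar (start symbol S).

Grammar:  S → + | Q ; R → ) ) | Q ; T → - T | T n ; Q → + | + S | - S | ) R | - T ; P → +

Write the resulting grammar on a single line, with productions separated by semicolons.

S → + | Q; R → ) ) | Q; Q → + | + S | - S | ) R

Generating nonterminals: {P, Q, R, S}.
Reachable from S after that: {Q, R, S}.
Removed useless symbols: {P, T} and every production mentioning them.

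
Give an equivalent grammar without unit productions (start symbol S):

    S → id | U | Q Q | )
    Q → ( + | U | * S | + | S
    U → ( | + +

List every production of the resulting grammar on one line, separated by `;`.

S → ( | + + | id | Q Q | ); Q → ( | + + | id | Q Q | ) | ( + | * S | +; U → ( | + +

Unit pairs: Q ⇒* {S, U}; S ⇒* {U}.
For every A with A ⇒* B via unit rules, add B's non-unit alternatives to A; then delete every rule of the form X → Y.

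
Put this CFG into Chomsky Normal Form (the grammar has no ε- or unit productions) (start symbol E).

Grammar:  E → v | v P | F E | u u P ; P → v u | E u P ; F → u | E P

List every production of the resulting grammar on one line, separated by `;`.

E → v | X1 P | F E | X2 Y1; P → X1 X2 | E Y2; F → u | E P; X1 → v; X2 → u; Y1 → X2 P; Y2 → X2 P

Introduce a nonterminal for each terminal appearing in a rule of length ≥ 2: X1 → v, X2 → u.
Binarize each right-hand side of length ≥ 3 by chaining fresh nonterminals (Y1, Y2, …): affected rules were E → X2 X2 P; P → E X2 P.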